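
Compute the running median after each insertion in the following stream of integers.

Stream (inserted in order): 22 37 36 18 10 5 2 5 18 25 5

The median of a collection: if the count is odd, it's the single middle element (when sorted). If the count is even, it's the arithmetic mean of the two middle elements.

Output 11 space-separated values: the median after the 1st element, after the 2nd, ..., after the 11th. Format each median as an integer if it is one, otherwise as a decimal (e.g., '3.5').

Answer: 22 29.5 36 29 22 20 18 14 18 18 18

Derivation:
Step 1: insert 22 -> lo=[22] (size 1, max 22) hi=[] (size 0) -> median=22
Step 2: insert 37 -> lo=[22] (size 1, max 22) hi=[37] (size 1, min 37) -> median=29.5
Step 3: insert 36 -> lo=[22, 36] (size 2, max 36) hi=[37] (size 1, min 37) -> median=36
Step 4: insert 18 -> lo=[18, 22] (size 2, max 22) hi=[36, 37] (size 2, min 36) -> median=29
Step 5: insert 10 -> lo=[10, 18, 22] (size 3, max 22) hi=[36, 37] (size 2, min 36) -> median=22
Step 6: insert 5 -> lo=[5, 10, 18] (size 3, max 18) hi=[22, 36, 37] (size 3, min 22) -> median=20
Step 7: insert 2 -> lo=[2, 5, 10, 18] (size 4, max 18) hi=[22, 36, 37] (size 3, min 22) -> median=18
Step 8: insert 5 -> lo=[2, 5, 5, 10] (size 4, max 10) hi=[18, 22, 36, 37] (size 4, min 18) -> median=14
Step 9: insert 18 -> lo=[2, 5, 5, 10, 18] (size 5, max 18) hi=[18, 22, 36, 37] (size 4, min 18) -> median=18
Step 10: insert 25 -> lo=[2, 5, 5, 10, 18] (size 5, max 18) hi=[18, 22, 25, 36, 37] (size 5, min 18) -> median=18
Step 11: insert 5 -> lo=[2, 5, 5, 5, 10, 18] (size 6, max 18) hi=[18, 22, 25, 36, 37] (size 5, min 18) -> median=18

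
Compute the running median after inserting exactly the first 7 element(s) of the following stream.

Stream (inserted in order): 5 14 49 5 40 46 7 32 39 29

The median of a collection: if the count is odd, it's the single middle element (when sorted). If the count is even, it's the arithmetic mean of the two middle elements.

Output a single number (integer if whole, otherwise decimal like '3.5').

Step 1: insert 5 -> lo=[5] (size 1, max 5) hi=[] (size 0) -> median=5
Step 2: insert 14 -> lo=[5] (size 1, max 5) hi=[14] (size 1, min 14) -> median=9.5
Step 3: insert 49 -> lo=[5, 14] (size 2, max 14) hi=[49] (size 1, min 49) -> median=14
Step 4: insert 5 -> lo=[5, 5] (size 2, max 5) hi=[14, 49] (size 2, min 14) -> median=9.5
Step 5: insert 40 -> lo=[5, 5, 14] (size 3, max 14) hi=[40, 49] (size 2, min 40) -> median=14
Step 6: insert 46 -> lo=[5, 5, 14] (size 3, max 14) hi=[40, 46, 49] (size 3, min 40) -> median=27
Step 7: insert 7 -> lo=[5, 5, 7, 14] (size 4, max 14) hi=[40, 46, 49] (size 3, min 40) -> median=14

Answer: 14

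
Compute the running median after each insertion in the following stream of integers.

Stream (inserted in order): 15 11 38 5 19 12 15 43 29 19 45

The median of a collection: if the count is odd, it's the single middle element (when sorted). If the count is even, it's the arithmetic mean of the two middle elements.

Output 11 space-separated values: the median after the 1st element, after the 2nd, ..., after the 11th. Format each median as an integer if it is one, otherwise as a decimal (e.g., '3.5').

Step 1: insert 15 -> lo=[15] (size 1, max 15) hi=[] (size 0) -> median=15
Step 2: insert 11 -> lo=[11] (size 1, max 11) hi=[15] (size 1, min 15) -> median=13
Step 3: insert 38 -> lo=[11, 15] (size 2, max 15) hi=[38] (size 1, min 38) -> median=15
Step 4: insert 5 -> lo=[5, 11] (size 2, max 11) hi=[15, 38] (size 2, min 15) -> median=13
Step 5: insert 19 -> lo=[5, 11, 15] (size 3, max 15) hi=[19, 38] (size 2, min 19) -> median=15
Step 6: insert 12 -> lo=[5, 11, 12] (size 3, max 12) hi=[15, 19, 38] (size 3, min 15) -> median=13.5
Step 7: insert 15 -> lo=[5, 11, 12, 15] (size 4, max 15) hi=[15, 19, 38] (size 3, min 15) -> median=15
Step 8: insert 43 -> lo=[5, 11, 12, 15] (size 4, max 15) hi=[15, 19, 38, 43] (size 4, min 15) -> median=15
Step 9: insert 29 -> lo=[5, 11, 12, 15, 15] (size 5, max 15) hi=[19, 29, 38, 43] (size 4, min 19) -> median=15
Step 10: insert 19 -> lo=[5, 11, 12, 15, 15] (size 5, max 15) hi=[19, 19, 29, 38, 43] (size 5, min 19) -> median=17
Step 11: insert 45 -> lo=[5, 11, 12, 15, 15, 19] (size 6, max 19) hi=[19, 29, 38, 43, 45] (size 5, min 19) -> median=19

Answer: 15 13 15 13 15 13.5 15 15 15 17 19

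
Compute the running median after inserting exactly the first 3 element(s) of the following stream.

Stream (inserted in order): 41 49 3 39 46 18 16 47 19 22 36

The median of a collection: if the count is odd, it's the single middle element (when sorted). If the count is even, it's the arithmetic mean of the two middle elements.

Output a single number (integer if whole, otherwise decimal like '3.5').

Step 1: insert 41 -> lo=[41] (size 1, max 41) hi=[] (size 0) -> median=41
Step 2: insert 49 -> lo=[41] (size 1, max 41) hi=[49] (size 1, min 49) -> median=45
Step 3: insert 3 -> lo=[3, 41] (size 2, max 41) hi=[49] (size 1, min 49) -> median=41

Answer: 41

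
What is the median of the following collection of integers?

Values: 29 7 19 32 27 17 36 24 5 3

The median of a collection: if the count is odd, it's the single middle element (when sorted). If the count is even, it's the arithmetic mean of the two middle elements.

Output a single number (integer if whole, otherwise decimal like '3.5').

Step 1: insert 29 -> lo=[29] (size 1, max 29) hi=[] (size 0) -> median=29
Step 2: insert 7 -> lo=[7] (size 1, max 7) hi=[29] (size 1, min 29) -> median=18
Step 3: insert 19 -> lo=[7, 19] (size 2, max 19) hi=[29] (size 1, min 29) -> median=19
Step 4: insert 32 -> lo=[7, 19] (size 2, max 19) hi=[29, 32] (size 2, min 29) -> median=24
Step 5: insert 27 -> lo=[7, 19, 27] (size 3, max 27) hi=[29, 32] (size 2, min 29) -> median=27
Step 6: insert 17 -> lo=[7, 17, 19] (size 3, max 19) hi=[27, 29, 32] (size 3, min 27) -> median=23
Step 7: insert 36 -> lo=[7, 17, 19, 27] (size 4, max 27) hi=[29, 32, 36] (size 3, min 29) -> median=27
Step 8: insert 24 -> lo=[7, 17, 19, 24] (size 4, max 24) hi=[27, 29, 32, 36] (size 4, min 27) -> median=25.5
Step 9: insert 5 -> lo=[5, 7, 17, 19, 24] (size 5, max 24) hi=[27, 29, 32, 36] (size 4, min 27) -> median=24
Step 10: insert 3 -> lo=[3, 5, 7, 17, 19] (size 5, max 19) hi=[24, 27, 29, 32, 36] (size 5, min 24) -> median=21.5

Answer: 21.5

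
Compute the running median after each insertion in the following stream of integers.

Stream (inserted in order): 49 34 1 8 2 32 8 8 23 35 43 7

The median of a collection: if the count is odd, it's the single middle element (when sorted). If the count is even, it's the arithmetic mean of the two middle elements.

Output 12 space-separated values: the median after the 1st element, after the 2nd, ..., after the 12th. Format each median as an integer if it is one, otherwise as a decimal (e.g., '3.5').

Step 1: insert 49 -> lo=[49] (size 1, max 49) hi=[] (size 0) -> median=49
Step 2: insert 34 -> lo=[34] (size 1, max 34) hi=[49] (size 1, min 49) -> median=41.5
Step 3: insert 1 -> lo=[1, 34] (size 2, max 34) hi=[49] (size 1, min 49) -> median=34
Step 4: insert 8 -> lo=[1, 8] (size 2, max 8) hi=[34, 49] (size 2, min 34) -> median=21
Step 5: insert 2 -> lo=[1, 2, 8] (size 3, max 8) hi=[34, 49] (size 2, min 34) -> median=8
Step 6: insert 32 -> lo=[1, 2, 8] (size 3, max 8) hi=[32, 34, 49] (size 3, min 32) -> median=20
Step 7: insert 8 -> lo=[1, 2, 8, 8] (size 4, max 8) hi=[32, 34, 49] (size 3, min 32) -> median=8
Step 8: insert 8 -> lo=[1, 2, 8, 8] (size 4, max 8) hi=[8, 32, 34, 49] (size 4, min 8) -> median=8
Step 9: insert 23 -> lo=[1, 2, 8, 8, 8] (size 5, max 8) hi=[23, 32, 34, 49] (size 4, min 23) -> median=8
Step 10: insert 35 -> lo=[1, 2, 8, 8, 8] (size 5, max 8) hi=[23, 32, 34, 35, 49] (size 5, min 23) -> median=15.5
Step 11: insert 43 -> lo=[1, 2, 8, 8, 8, 23] (size 6, max 23) hi=[32, 34, 35, 43, 49] (size 5, min 32) -> median=23
Step 12: insert 7 -> lo=[1, 2, 7, 8, 8, 8] (size 6, max 8) hi=[23, 32, 34, 35, 43, 49] (size 6, min 23) -> median=15.5

Answer: 49 41.5 34 21 8 20 8 8 8 15.5 23 15.5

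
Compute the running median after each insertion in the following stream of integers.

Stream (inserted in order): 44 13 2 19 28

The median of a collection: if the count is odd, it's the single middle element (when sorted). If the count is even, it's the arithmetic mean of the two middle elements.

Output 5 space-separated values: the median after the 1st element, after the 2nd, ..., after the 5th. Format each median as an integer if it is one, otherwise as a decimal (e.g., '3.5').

Step 1: insert 44 -> lo=[44] (size 1, max 44) hi=[] (size 0) -> median=44
Step 2: insert 13 -> lo=[13] (size 1, max 13) hi=[44] (size 1, min 44) -> median=28.5
Step 3: insert 2 -> lo=[2, 13] (size 2, max 13) hi=[44] (size 1, min 44) -> median=13
Step 4: insert 19 -> lo=[2, 13] (size 2, max 13) hi=[19, 44] (size 2, min 19) -> median=16
Step 5: insert 28 -> lo=[2, 13, 19] (size 3, max 19) hi=[28, 44] (size 2, min 28) -> median=19

Answer: 44 28.5 13 16 19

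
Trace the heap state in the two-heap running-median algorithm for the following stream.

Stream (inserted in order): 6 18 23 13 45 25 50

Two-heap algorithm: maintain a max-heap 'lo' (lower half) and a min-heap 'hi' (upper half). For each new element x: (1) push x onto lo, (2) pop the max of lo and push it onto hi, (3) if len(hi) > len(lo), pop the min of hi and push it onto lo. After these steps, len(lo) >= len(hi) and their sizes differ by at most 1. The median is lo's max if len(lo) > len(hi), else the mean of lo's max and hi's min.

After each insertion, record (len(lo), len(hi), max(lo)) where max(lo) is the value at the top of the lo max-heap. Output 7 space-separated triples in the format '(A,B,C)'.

Step 1: insert 6 -> lo=[6] hi=[] -> (len(lo)=1, len(hi)=0, max(lo)=6)
Step 2: insert 18 -> lo=[6] hi=[18] -> (len(lo)=1, len(hi)=1, max(lo)=6)
Step 3: insert 23 -> lo=[6, 18] hi=[23] -> (len(lo)=2, len(hi)=1, max(lo)=18)
Step 4: insert 13 -> lo=[6, 13] hi=[18, 23] -> (len(lo)=2, len(hi)=2, max(lo)=13)
Step 5: insert 45 -> lo=[6, 13, 18] hi=[23, 45] -> (len(lo)=3, len(hi)=2, max(lo)=18)
Step 6: insert 25 -> lo=[6, 13, 18] hi=[23, 25, 45] -> (len(lo)=3, len(hi)=3, max(lo)=18)
Step 7: insert 50 -> lo=[6, 13, 18, 23] hi=[25, 45, 50] -> (len(lo)=4, len(hi)=3, max(lo)=23)

Answer: (1,0,6) (1,1,6) (2,1,18) (2,2,13) (3,2,18) (3,3,18) (4,3,23)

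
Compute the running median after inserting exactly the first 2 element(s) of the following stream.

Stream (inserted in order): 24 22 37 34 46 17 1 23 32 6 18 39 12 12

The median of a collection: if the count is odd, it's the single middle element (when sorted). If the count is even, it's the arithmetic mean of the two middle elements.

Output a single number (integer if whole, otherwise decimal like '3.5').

Answer: 23

Derivation:
Step 1: insert 24 -> lo=[24] (size 1, max 24) hi=[] (size 0) -> median=24
Step 2: insert 22 -> lo=[22] (size 1, max 22) hi=[24] (size 1, min 24) -> median=23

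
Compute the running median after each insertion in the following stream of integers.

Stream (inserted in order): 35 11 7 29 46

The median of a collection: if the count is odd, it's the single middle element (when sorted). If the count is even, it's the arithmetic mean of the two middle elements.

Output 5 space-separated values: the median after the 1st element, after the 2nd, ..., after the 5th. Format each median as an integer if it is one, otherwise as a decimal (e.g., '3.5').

Answer: 35 23 11 20 29

Derivation:
Step 1: insert 35 -> lo=[35] (size 1, max 35) hi=[] (size 0) -> median=35
Step 2: insert 11 -> lo=[11] (size 1, max 11) hi=[35] (size 1, min 35) -> median=23
Step 3: insert 7 -> lo=[7, 11] (size 2, max 11) hi=[35] (size 1, min 35) -> median=11
Step 4: insert 29 -> lo=[7, 11] (size 2, max 11) hi=[29, 35] (size 2, min 29) -> median=20
Step 5: insert 46 -> lo=[7, 11, 29] (size 3, max 29) hi=[35, 46] (size 2, min 35) -> median=29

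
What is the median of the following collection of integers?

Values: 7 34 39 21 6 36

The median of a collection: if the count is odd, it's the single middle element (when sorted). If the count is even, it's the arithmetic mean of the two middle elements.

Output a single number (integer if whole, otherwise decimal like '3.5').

Answer: 27.5

Derivation:
Step 1: insert 7 -> lo=[7] (size 1, max 7) hi=[] (size 0) -> median=7
Step 2: insert 34 -> lo=[7] (size 1, max 7) hi=[34] (size 1, min 34) -> median=20.5
Step 3: insert 39 -> lo=[7, 34] (size 2, max 34) hi=[39] (size 1, min 39) -> median=34
Step 4: insert 21 -> lo=[7, 21] (size 2, max 21) hi=[34, 39] (size 2, min 34) -> median=27.5
Step 5: insert 6 -> lo=[6, 7, 21] (size 3, max 21) hi=[34, 39] (size 2, min 34) -> median=21
Step 6: insert 36 -> lo=[6, 7, 21] (size 3, max 21) hi=[34, 36, 39] (size 3, min 34) -> median=27.5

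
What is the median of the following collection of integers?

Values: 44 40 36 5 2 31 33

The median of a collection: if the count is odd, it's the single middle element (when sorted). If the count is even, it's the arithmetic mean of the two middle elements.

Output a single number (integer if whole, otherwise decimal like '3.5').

Answer: 33

Derivation:
Step 1: insert 44 -> lo=[44] (size 1, max 44) hi=[] (size 0) -> median=44
Step 2: insert 40 -> lo=[40] (size 1, max 40) hi=[44] (size 1, min 44) -> median=42
Step 3: insert 36 -> lo=[36, 40] (size 2, max 40) hi=[44] (size 1, min 44) -> median=40
Step 4: insert 5 -> lo=[5, 36] (size 2, max 36) hi=[40, 44] (size 2, min 40) -> median=38
Step 5: insert 2 -> lo=[2, 5, 36] (size 3, max 36) hi=[40, 44] (size 2, min 40) -> median=36
Step 6: insert 31 -> lo=[2, 5, 31] (size 3, max 31) hi=[36, 40, 44] (size 3, min 36) -> median=33.5
Step 7: insert 33 -> lo=[2, 5, 31, 33] (size 4, max 33) hi=[36, 40, 44] (size 3, min 36) -> median=33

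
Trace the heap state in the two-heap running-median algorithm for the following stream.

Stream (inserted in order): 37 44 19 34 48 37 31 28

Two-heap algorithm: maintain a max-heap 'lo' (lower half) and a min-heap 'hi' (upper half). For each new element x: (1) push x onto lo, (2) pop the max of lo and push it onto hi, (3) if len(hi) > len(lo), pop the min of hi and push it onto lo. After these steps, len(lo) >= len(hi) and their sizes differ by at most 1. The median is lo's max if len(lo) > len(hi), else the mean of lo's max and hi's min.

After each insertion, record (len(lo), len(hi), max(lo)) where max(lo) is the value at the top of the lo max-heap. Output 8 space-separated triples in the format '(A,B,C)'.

Step 1: insert 37 -> lo=[37] hi=[] -> (len(lo)=1, len(hi)=0, max(lo)=37)
Step 2: insert 44 -> lo=[37] hi=[44] -> (len(lo)=1, len(hi)=1, max(lo)=37)
Step 3: insert 19 -> lo=[19, 37] hi=[44] -> (len(lo)=2, len(hi)=1, max(lo)=37)
Step 4: insert 34 -> lo=[19, 34] hi=[37, 44] -> (len(lo)=2, len(hi)=2, max(lo)=34)
Step 5: insert 48 -> lo=[19, 34, 37] hi=[44, 48] -> (len(lo)=3, len(hi)=2, max(lo)=37)
Step 6: insert 37 -> lo=[19, 34, 37] hi=[37, 44, 48] -> (len(lo)=3, len(hi)=3, max(lo)=37)
Step 7: insert 31 -> lo=[19, 31, 34, 37] hi=[37, 44, 48] -> (len(lo)=4, len(hi)=3, max(lo)=37)
Step 8: insert 28 -> lo=[19, 28, 31, 34] hi=[37, 37, 44, 48] -> (len(lo)=4, len(hi)=4, max(lo)=34)

Answer: (1,0,37) (1,1,37) (2,1,37) (2,2,34) (3,2,37) (3,3,37) (4,3,37) (4,4,34)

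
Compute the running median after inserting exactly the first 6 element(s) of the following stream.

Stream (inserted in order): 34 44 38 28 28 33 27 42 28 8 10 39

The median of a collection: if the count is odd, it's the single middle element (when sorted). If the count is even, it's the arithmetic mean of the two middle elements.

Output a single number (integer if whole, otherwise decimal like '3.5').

Step 1: insert 34 -> lo=[34] (size 1, max 34) hi=[] (size 0) -> median=34
Step 2: insert 44 -> lo=[34] (size 1, max 34) hi=[44] (size 1, min 44) -> median=39
Step 3: insert 38 -> lo=[34, 38] (size 2, max 38) hi=[44] (size 1, min 44) -> median=38
Step 4: insert 28 -> lo=[28, 34] (size 2, max 34) hi=[38, 44] (size 2, min 38) -> median=36
Step 5: insert 28 -> lo=[28, 28, 34] (size 3, max 34) hi=[38, 44] (size 2, min 38) -> median=34
Step 6: insert 33 -> lo=[28, 28, 33] (size 3, max 33) hi=[34, 38, 44] (size 3, min 34) -> median=33.5

Answer: 33.5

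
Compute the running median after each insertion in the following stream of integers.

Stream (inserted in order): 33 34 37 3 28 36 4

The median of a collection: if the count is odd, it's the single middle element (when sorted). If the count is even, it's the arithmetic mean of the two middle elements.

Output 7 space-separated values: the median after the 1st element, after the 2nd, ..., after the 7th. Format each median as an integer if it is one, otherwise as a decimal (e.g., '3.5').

Answer: 33 33.5 34 33.5 33 33.5 33

Derivation:
Step 1: insert 33 -> lo=[33] (size 1, max 33) hi=[] (size 0) -> median=33
Step 2: insert 34 -> lo=[33] (size 1, max 33) hi=[34] (size 1, min 34) -> median=33.5
Step 3: insert 37 -> lo=[33, 34] (size 2, max 34) hi=[37] (size 1, min 37) -> median=34
Step 4: insert 3 -> lo=[3, 33] (size 2, max 33) hi=[34, 37] (size 2, min 34) -> median=33.5
Step 5: insert 28 -> lo=[3, 28, 33] (size 3, max 33) hi=[34, 37] (size 2, min 34) -> median=33
Step 6: insert 36 -> lo=[3, 28, 33] (size 3, max 33) hi=[34, 36, 37] (size 3, min 34) -> median=33.5
Step 7: insert 4 -> lo=[3, 4, 28, 33] (size 4, max 33) hi=[34, 36, 37] (size 3, min 34) -> median=33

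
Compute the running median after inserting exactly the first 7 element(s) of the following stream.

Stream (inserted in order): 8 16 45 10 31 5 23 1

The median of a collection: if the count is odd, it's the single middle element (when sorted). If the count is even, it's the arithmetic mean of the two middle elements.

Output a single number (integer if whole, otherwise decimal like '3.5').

Answer: 16

Derivation:
Step 1: insert 8 -> lo=[8] (size 1, max 8) hi=[] (size 0) -> median=8
Step 2: insert 16 -> lo=[8] (size 1, max 8) hi=[16] (size 1, min 16) -> median=12
Step 3: insert 45 -> lo=[8, 16] (size 2, max 16) hi=[45] (size 1, min 45) -> median=16
Step 4: insert 10 -> lo=[8, 10] (size 2, max 10) hi=[16, 45] (size 2, min 16) -> median=13
Step 5: insert 31 -> lo=[8, 10, 16] (size 3, max 16) hi=[31, 45] (size 2, min 31) -> median=16
Step 6: insert 5 -> lo=[5, 8, 10] (size 3, max 10) hi=[16, 31, 45] (size 3, min 16) -> median=13
Step 7: insert 23 -> lo=[5, 8, 10, 16] (size 4, max 16) hi=[23, 31, 45] (size 3, min 23) -> median=16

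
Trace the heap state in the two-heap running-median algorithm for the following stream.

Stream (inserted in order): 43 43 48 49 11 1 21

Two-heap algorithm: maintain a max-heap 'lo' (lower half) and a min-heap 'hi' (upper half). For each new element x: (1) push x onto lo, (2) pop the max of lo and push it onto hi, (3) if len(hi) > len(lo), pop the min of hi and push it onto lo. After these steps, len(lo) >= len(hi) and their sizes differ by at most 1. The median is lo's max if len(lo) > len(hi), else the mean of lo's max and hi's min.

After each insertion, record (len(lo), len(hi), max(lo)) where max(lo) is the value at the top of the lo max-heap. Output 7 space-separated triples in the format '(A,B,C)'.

Answer: (1,0,43) (1,1,43) (2,1,43) (2,2,43) (3,2,43) (3,3,43) (4,3,43)

Derivation:
Step 1: insert 43 -> lo=[43] hi=[] -> (len(lo)=1, len(hi)=0, max(lo)=43)
Step 2: insert 43 -> lo=[43] hi=[43] -> (len(lo)=1, len(hi)=1, max(lo)=43)
Step 3: insert 48 -> lo=[43, 43] hi=[48] -> (len(lo)=2, len(hi)=1, max(lo)=43)
Step 4: insert 49 -> lo=[43, 43] hi=[48, 49] -> (len(lo)=2, len(hi)=2, max(lo)=43)
Step 5: insert 11 -> lo=[11, 43, 43] hi=[48, 49] -> (len(lo)=3, len(hi)=2, max(lo)=43)
Step 6: insert 1 -> lo=[1, 11, 43] hi=[43, 48, 49] -> (len(lo)=3, len(hi)=3, max(lo)=43)
Step 7: insert 21 -> lo=[1, 11, 21, 43] hi=[43, 48, 49] -> (len(lo)=4, len(hi)=3, max(lo)=43)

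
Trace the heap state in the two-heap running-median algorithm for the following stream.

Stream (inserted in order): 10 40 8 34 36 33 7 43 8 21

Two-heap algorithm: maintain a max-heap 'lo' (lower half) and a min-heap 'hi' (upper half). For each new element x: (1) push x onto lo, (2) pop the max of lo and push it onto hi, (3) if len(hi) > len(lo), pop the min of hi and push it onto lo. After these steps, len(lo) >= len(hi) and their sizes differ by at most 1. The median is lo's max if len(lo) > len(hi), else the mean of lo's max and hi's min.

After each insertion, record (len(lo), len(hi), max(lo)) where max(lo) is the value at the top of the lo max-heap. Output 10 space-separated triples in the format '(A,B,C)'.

Step 1: insert 10 -> lo=[10] hi=[] -> (len(lo)=1, len(hi)=0, max(lo)=10)
Step 2: insert 40 -> lo=[10] hi=[40] -> (len(lo)=1, len(hi)=1, max(lo)=10)
Step 3: insert 8 -> lo=[8, 10] hi=[40] -> (len(lo)=2, len(hi)=1, max(lo)=10)
Step 4: insert 34 -> lo=[8, 10] hi=[34, 40] -> (len(lo)=2, len(hi)=2, max(lo)=10)
Step 5: insert 36 -> lo=[8, 10, 34] hi=[36, 40] -> (len(lo)=3, len(hi)=2, max(lo)=34)
Step 6: insert 33 -> lo=[8, 10, 33] hi=[34, 36, 40] -> (len(lo)=3, len(hi)=3, max(lo)=33)
Step 7: insert 7 -> lo=[7, 8, 10, 33] hi=[34, 36, 40] -> (len(lo)=4, len(hi)=3, max(lo)=33)
Step 8: insert 43 -> lo=[7, 8, 10, 33] hi=[34, 36, 40, 43] -> (len(lo)=4, len(hi)=4, max(lo)=33)
Step 9: insert 8 -> lo=[7, 8, 8, 10, 33] hi=[34, 36, 40, 43] -> (len(lo)=5, len(hi)=4, max(lo)=33)
Step 10: insert 21 -> lo=[7, 8, 8, 10, 21] hi=[33, 34, 36, 40, 43] -> (len(lo)=5, len(hi)=5, max(lo)=21)

Answer: (1,0,10) (1,1,10) (2,1,10) (2,2,10) (3,2,34) (3,3,33) (4,3,33) (4,4,33) (5,4,33) (5,5,21)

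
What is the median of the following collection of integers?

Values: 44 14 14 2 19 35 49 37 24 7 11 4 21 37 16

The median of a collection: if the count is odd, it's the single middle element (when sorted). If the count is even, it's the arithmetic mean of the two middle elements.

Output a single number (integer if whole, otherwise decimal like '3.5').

Answer: 19

Derivation:
Step 1: insert 44 -> lo=[44] (size 1, max 44) hi=[] (size 0) -> median=44
Step 2: insert 14 -> lo=[14] (size 1, max 14) hi=[44] (size 1, min 44) -> median=29
Step 3: insert 14 -> lo=[14, 14] (size 2, max 14) hi=[44] (size 1, min 44) -> median=14
Step 4: insert 2 -> lo=[2, 14] (size 2, max 14) hi=[14, 44] (size 2, min 14) -> median=14
Step 5: insert 19 -> lo=[2, 14, 14] (size 3, max 14) hi=[19, 44] (size 2, min 19) -> median=14
Step 6: insert 35 -> lo=[2, 14, 14] (size 3, max 14) hi=[19, 35, 44] (size 3, min 19) -> median=16.5
Step 7: insert 49 -> lo=[2, 14, 14, 19] (size 4, max 19) hi=[35, 44, 49] (size 3, min 35) -> median=19
Step 8: insert 37 -> lo=[2, 14, 14, 19] (size 4, max 19) hi=[35, 37, 44, 49] (size 4, min 35) -> median=27
Step 9: insert 24 -> lo=[2, 14, 14, 19, 24] (size 5, max 24) hi=[35, 37, 44, 49] (size 4, min 35) -> median=24
Step 10: insert 7 -> lo=[2, 7, 14, 14, 19] (size 5, max 19) hi=[24, 35, 37, 44, 49] (size 5, min 24) -> median=21.5
Step 11: insert 11 -> lo=[2, 7, 11, 14, 14, 19] (size 6, max 19) hi=[24, 35, 37, 44, 49] (size 5, min 24) -> median=19
Step 12: insert 4 -> lo=[2, 4, 7, 11, 14, 14] (size 6, max 14) hi=[19, 24, 35, 37, 44, 49] (size 6, min 19) -> median=16.5
Step 13: insert 21 -> lo=[2, 4, 7, 11, 14, 14, 19] (size 7, max 19) hi=[21, 24, 35, 37, 44, 49] (size 6, min 21) -> median=19
Step 14: insert 37 -> lo=[2, 4, 7, 11, 14, 14, 19] (size 7, max 19) hi=[21, 24, 35, 37, 37, 44, 49] (size 7, min 21) -> median=20
Step 15: insert 16 -> lo=[2, 4, 7, 11, 14, 14, 16, 19] (size 8, max 19) hi=[21, 24, 35, 37, 37, 44, 49] (size 7, min 21) -> median=19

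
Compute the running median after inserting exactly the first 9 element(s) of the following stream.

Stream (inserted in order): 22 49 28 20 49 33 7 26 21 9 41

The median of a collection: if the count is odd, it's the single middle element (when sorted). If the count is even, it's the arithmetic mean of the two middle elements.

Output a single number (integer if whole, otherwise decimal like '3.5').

Step 1: insert 22 -> lo=[22] (size 1, max 22) hi=[] (size 0) -> median=22
Step 2: insert 49 -> lo=[22] (size 1, max 22) hi=[49] (size 1, min 49) -> median=35.5
Step 3: insert 28 -> lo=[22, 28] (size 2, max 28) hi=[49] (size 1, min 49) -> median=28
Step 4: insert 20 -> lo=[20, 22] (size 2, max 22) hi=[28, 49] (size 2, min 28) -> median=25
Step 5: insert 49 -> lo=[20, 22, 28] (size 3, max 28) hi=[49, 49] (size 2, min 49) -> median=28
Step 6: insert 33 -> lo=[20, 22, 28] (size 3, max 28) hi=[33, 49, 49] (size 3, min 33) -> median=30.5
Step 7: insert 7 -> lo=[7, 20, 22, 28] (size 4, max 28) hi=[33, 49, 49] (size 3, min 33) -> median=28
Step 8: insert 26 -> lo=[7, 20, 22, 26] (size 4, max 26) hi=[28, 33, 49, 49] (size 4, min 28) -> median=27
Step 9: insert 21 -> lo=[7, 20, 21, 22, 26] (size 5, max 26) hi=[28, 33, 49, 49] (size 4, min 28) -> median=26

Answer: 26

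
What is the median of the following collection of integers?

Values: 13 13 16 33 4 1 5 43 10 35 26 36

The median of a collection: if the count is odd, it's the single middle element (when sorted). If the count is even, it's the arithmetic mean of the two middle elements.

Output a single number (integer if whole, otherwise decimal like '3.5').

Answer: 14.5

Derivation:
Step 1: insert 13 -> lo=[13] (size 1, max 13) hi=[] (size 0) -> median=13
Step 2: insert 13 -> lo=[13] (size 1, max 13) hi=[13] (size 1, min 13) -> median=13
Step 3: insert 16 -> lo=[13, 13] (size 2, max 13) hi=[16] (size 1, min 16) -> median=13
Step 4: insert 33 -> lo=[13, 13] (size 2, max 13) hi=[16, 33] (size 2, min 16) -> median=14.5
Step 5: insert 4 -> lo=[4, 13, 13] (size 3, max 13) hi=[16, 33] (size 2, min 16) -> median=13
Step 6: insert 1 -> lo=[1, 4, 13] (size 3, max 13) hi=[13, 16, 33] (size 3, min 13) -> median=13
Step 7: insert 5 -> lo=[1, 4, 5, 13] (size 4, max 13) hi=[13, 16, 33] (size 3, min 13) -> median=13
Step 8: insert 43 -> lo=[1, 4, 5, 13] (size 4, max 13) hi=[13, 16, 33, 43] (size 4, min 13) -> median=13
Step 9: insert 10 -> lo=[1, 4, 5, 10, 13] (size 5, max 13) hi=[13, 16, 33, 43] (size 4, min 13) -> median=13
Step 10: insert 35 -> lo=[1, 4, 5, 10, 13] (size 5, max 13) hi=[13, 16, 33, 35, 43] (size 5, min 13) -> median=13
Step 11: insert 26 -> lo=[1, 4, 5, 10, 13, 13] (size 6, max 13) hi=[16, 26, 33, 35, 43] (size 5, min 16) -> median=13
Step 12: insert 36 -> lo=[1, 4, 5, 10, 13, 13] (size 6, max 13) hi=[16, 26, 33, 35, 36, 43] (size 6, min 16) -> median=14.5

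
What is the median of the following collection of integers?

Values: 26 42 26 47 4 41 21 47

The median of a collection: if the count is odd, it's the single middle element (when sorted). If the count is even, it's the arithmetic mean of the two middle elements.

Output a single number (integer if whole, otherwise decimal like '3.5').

Answer: 33.5

Derivation:
Step 1: insert 26 -> lo=[26] (size 1, max 26) hi=[] (size 0) -> median=26
Step 2: insert 42 -> lo=[26] (size 1, max 26) hi=[42] (size 1, min 42) -> median=34
Step 3: insert 26 -> lo=[26, 26] (size 2, max 26) hi=[42] (size 1, min 42) -> median=26
Step 4: insert 47 -> lo=[26, 26] (size 2, max 26) hi=[42, 47] (size 2, min 42) -> median=34
Step 5: insert 4 -> lo=[4, 26, 26] (size 3, max 26) hi=[42, 47] (size 2, min 42) -> median=26
Step 6: insert 41 -> lo=[4, 26, 26] (size 3, max 26) hi=[41, 42, 47] (size 3, min 41) -> median=33.5
Step 7: insert 21 -> lo=[4, 21, 26, 26] (size 4, max 26) hi=[41, 42, 47] (size 3, min 41) -> median=26
Step 8: insert 47 -> lo=[4, 21, 26, 26] (size 4, max 26) hi=[41, 42, 47, 47] (size 4, min 41) -> median=33.5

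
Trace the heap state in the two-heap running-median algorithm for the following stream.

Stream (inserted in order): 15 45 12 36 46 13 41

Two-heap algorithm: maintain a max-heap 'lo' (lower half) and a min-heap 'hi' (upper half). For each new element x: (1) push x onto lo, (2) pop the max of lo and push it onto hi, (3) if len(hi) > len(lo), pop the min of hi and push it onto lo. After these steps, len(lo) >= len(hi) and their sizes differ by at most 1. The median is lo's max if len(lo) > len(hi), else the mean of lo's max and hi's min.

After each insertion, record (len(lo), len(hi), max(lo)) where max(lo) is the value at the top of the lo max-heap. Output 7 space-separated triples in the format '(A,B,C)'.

Step 1: insert 15 -> lo=[15] hi=[] -> (len(lo)=1, len(hi)=0, max(lo)=15)
Step 2: insert 45 -> lo=[15] hi=[45] -> (len(lo)=1, len(hi)=1, max(lo)=15)
Step 3: insert 12 -> lo=[12, 15] hi=[45] -> (len(lo)=2, len(hi)=1, max(lo)=15)
Step 4: insert 36 -> lo=[12, 15] hi=[36, 45] -> (len(lo)=2, len(hi)=2, max(lo)=15)
Step 5: insert 46 -> lo=[12, 15, 36] hi=[45, 46] -> (len(lo)=3, len(hi)=2, max(lo)=36)
Step 6: insert 13 -> lo=[12, 13, 15] hi=[36, 45, 46] -> (len(lo)=3, len(hi)=3, max(lo)=15)
Step 7: insert 41 -> lo=[12, 13, 15, 36] hi=[41, 45, 46] -> (len(lo)=4, len(hi)=3, max(lo)=36)

Answer: (1,0,15) (1,1,15) (2,1,15) (2,2,15) (3,2,36) (3,3,15) (4,3,36)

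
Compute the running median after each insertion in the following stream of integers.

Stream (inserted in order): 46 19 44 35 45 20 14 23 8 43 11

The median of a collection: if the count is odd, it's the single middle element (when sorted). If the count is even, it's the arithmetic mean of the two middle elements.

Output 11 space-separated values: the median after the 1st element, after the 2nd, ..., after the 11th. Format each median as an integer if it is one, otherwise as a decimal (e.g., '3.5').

Answer: 46 32.5 44 39.5 44 39.5 35 29 23 29 23

Derivation:
Step 1: insert 46 -> lo=[46] (size 1, max 46) hi=[] (size 0) -> median=46
Step 2: insert 19 -> lo=[19] (size 1, max 19) hi=[46] (size 1, min 46) -> median=32.5
Step 3: insert 44 -> lo=[19, 44] (size 2, max 44) hi=[46] (size 1, min 46) -> median=44
Step 4: insert 35 -> lo=[19, 35] (size 2, max 35) hi=[44, 46] (size 2, min 44) -> median=39.5
Step 5: insert 45 -> lo=[19, 35, 44] (size 3, max 44) hi=[45, 46] (size 2, min 45) -> median=44
Step 6: insert 20 -> lo=[19, 20, 35] (size 3, max 35) hi=[44, 45, 46] (size 3, min 44) -> median=39.5
Step 7: insert 14 -> lo=[14, 19, 20, 35] (size 4, max 35) hi=[44, 45, 46] (size 3, min 44) -> median=35
Step 8: insert 23 -> lo=[14, 19, 20, 23] (size 4, max 23) hi=[35, 44, 45, 46] (size 4, min 35) -> median=29
Step 9: insert 8 -> lo=[8, 14, 19, 20, 23] (size 5, max 23) hi=[35, 44, 45, 46] (size 4, min 35) -> median=23
Step 10: insert 43 -> lo=[8, 14, 19, 20, 23] (size 5, max 23) hi=[35, 43, 44, 45, 46] (size 5, min 35) -> median=29
Step 11: insert 11 -> lo=[8, 11, 14, 19, 20, 23] (size 6, max 23) hi=[35, 43, 44, 45, 46] (size 5, min 35) -> median=23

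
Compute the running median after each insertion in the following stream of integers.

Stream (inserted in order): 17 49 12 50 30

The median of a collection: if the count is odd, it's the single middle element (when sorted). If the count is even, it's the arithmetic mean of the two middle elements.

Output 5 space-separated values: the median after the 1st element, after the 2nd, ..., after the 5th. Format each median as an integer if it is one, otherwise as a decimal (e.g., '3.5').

Answer: 17 33 17 33 30

Derivation:
Step 1: insert 17 -> lo=[17] (size 1, max 17) hi=[] (size 0) -> median=17
Step 2: insert 49 -> lo=[17] (size 1, max 17) hi=[49] (size 1, min 49) -> median=33
Step 3: insert 12 -> lo=[12, 17] (size 2, max 17) hi=[49] (size 1, min 49) -> median=17
Step 4: insert 50 -> lo=[12, 17] (size 2, max 17) hi=[49, 50] (size 2, min 49) -> median=33
Step 5: insert 30 -> lo=[12, 17, 30] (size 3, max 30) hi=[49, 50] (size 2, min 49) -> median=30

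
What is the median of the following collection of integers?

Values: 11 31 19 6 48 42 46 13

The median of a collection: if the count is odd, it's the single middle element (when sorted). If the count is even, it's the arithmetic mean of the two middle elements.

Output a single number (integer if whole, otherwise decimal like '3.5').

Step 1: insert 11 -> lo=[11] (size 1, max 11) hi=[] (size 0) -> median=11
Step 2: insert 31 -> lo=[11] (size 1, max 11) hi=[31] (size 1, min 31) -> median=21
Step 3: insert 19 -> lo=[11, 19] (size 2, max 19) hi=[31] (size 1, min 31) -> median=19
Step 4: insert 6 -> lo=[6, 11] (size 2, max 11) hi=[19, 31] (size 2, min 19) -> median=15
Step 5: insert 48 -> lo=[6, 11, 19] (size 3, max 19) hi=[31, 48] (size 2, min 31) -> median=19
Step 6: insert 42 -> lo=[6, 11, 19] (size 3, max 19) hi=[31, 42, 48] (size 3, min 31) -> median=25
Step 7: insert 46 -> lo=[6, 11, 19, 31] (size 4, max 31) hi=[42, 46, 48] (size 3, min 42) -> median=31
Step 8: insert 13 -> lo=[6, 11, 13, 19] (size 4, max 19) hi=[31, 42, 46, 48] (size 4, min 31) -> median=25

Answer: 25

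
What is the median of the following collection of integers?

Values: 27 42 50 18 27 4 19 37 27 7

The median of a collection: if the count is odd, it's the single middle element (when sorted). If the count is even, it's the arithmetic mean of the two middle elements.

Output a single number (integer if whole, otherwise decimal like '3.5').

Step 1: insert 27 -> lo=[27] (size 1, max 27) hi=[] (size 0) -> median=27
Step 2: insert 42 -> lo=[27] (size 1, max 27) hi=[42] (size 1, min 42) -> median=34.5
Step 3: insert 50 -> lo=[27, 42] (size 2, max 42) hi=[50] (size 1, min 50) -> median=42
Step 4: insert 18 -> lo=[18, 27] (size 2, max 27) hi=[42, 50] (size 2, min 42) -> median=34.5
Step 5: insert 27 -> lo=[18, 27, 27] (size 3, max 27) hi=[42, 50] (size 2, min 42) -> median=27
Step 6: insert 4 -> lo=[4, 18, 27] (size 3, max 27) hi=[27, 42, 50] (size 3, min 27) -> median=27
Step 7: insert 19 -> lo=[4, 18, 19, 27] (size 4, max 27) hi=[27, 42, 50] (size 3, min 27) -> median=27
Step 8: insert 37 -> lo=[4, 18, 19, 27] (size 4, max 27) hi=[27, 37, 42, 50] (size 4, min 27) -> median=27
Step 9: insert 27 -> lo=[4, 18, 19, 27, 27] (size 5, max 27) hi=[27, 37, 42, 50] (size 4, min 27) -> median=27
Step 10: insert 7 -> lo=[4, 7, 18, 19, 27] (size 5, max 27) hi=[27, 27, 37, 42, 50] (size 5, min 27) -> median=27

Answer: 27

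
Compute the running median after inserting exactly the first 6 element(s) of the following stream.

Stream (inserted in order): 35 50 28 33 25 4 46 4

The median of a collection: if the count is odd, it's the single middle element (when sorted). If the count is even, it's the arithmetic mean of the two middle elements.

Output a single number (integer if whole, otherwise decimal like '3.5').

Answer: 30.5

Derivation:
Step 1: insert 35 -> lo=[35] (size 1, max 35) hi=[] (size 0) -> median=35
Step 2: insert 50 -> lo=[35] (size 1, max 35) hi=[50] (size 1, min 50) -> median=42.5
Step 3: insert 28 -> lo=[28, 35] (size 2, max 35) hi=[50] (size 1, min 50) -> median=35
Step 4: insert 33 -> lo=[28, 33] (size 2, max 33) hi=[35, 50] (size 2, min 35) -> median=34
Step 5: insert 25 -> lo=[25, 28, 33] (size 3, max 33) hi=[35, 50] (size 2, min 35) -> median=33
Step 6: insert 4 -> lo=[4, 25, 28] (size 3, max 28) hi=[33, 35, 50] (size 3, min 33) -> median=30.5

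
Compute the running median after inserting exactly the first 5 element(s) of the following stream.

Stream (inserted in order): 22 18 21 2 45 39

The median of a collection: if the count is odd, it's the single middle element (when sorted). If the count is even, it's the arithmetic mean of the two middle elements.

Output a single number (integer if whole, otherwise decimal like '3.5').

Step 1: insert 22 -> lo=[22] (size 1, max 22) hi=[] (size 0) -> median=22
Step 2: insert 18 -> lo=[18] (size 1, max 18) hi=[22] (size 1, min 22) -> median=20
Step 3: insert 21 -> lo=[18, 21] (size 2, max 21) hi=[22] (size 1, min 22) -> median=21
Step 4: insert 2 -> lo=[2, 18] (size 2, max 18) hi=[21, 22] (size 2, min 21) -> median=19.5
Step 5: insert 45 -> lo=[2, 18, 21] (size 3, max 21) hi=[22, 45] (size 2, min 22) -> median=21

Answer: 21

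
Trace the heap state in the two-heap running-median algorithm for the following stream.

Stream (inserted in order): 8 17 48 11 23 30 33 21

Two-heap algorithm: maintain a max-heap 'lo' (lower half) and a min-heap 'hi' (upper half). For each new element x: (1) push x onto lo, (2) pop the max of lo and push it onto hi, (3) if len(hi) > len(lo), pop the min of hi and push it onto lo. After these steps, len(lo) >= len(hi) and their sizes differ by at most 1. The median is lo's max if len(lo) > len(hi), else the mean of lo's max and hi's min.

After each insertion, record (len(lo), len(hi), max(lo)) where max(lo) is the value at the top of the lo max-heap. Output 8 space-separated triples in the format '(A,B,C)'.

Step 1: insert 8 -> lo=[8] hi=[] -> (len(lo)=1, len(hi)=0, max(lo)=8)
Step 2: insert 17 -> lo=[8] hi=[17] -> (len(lo)=1, len(hi)=1, max(lo)=8)
Step 3: insert 48 -> lo=[8, 17] hi=[48] -> (len(lo)=2, len(hi)=1, max(lo)=17)
Step 4: insert 11 -> lo=[8, 11] hi=[17, 48] -> (len(lo)=2, len(hi)=2, max(lo)=11)
Step 5: insert 23 -> lo=[8, 11, 17] hi=[23, 48] -> (len(lo)=3, len(hi)=2, max(lo)=17)
Step 6: insert 30 -> lo=[8, 11, 17] hi=[23, 30, 48] -> (len(lo)=3, len(hi)=3, max(lo)=17)
Step 7: insert 33 -> lo=[8, 11, 17, 23] hi=[30, 33, 48] -> (len(lo)=4, len(hi)=3, max(lo)=23)
Step 8: insert 21 -> lo=[8, 11, 17, 21] hi=[23, 30, 33, 48] -> (len(lo)=4, len(hi)=4, max(lo)=21)

Answer: (1,0,8) (1,1,8) (2,1,17) (2,2,11) (3,2,17) (3,3,17) (4,3,23) (4,4,21)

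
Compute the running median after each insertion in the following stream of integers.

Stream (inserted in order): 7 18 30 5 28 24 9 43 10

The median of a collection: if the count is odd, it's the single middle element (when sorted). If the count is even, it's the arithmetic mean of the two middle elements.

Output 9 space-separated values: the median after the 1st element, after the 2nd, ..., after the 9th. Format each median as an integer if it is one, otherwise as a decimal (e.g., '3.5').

Step 1: insert 7 -> lo=[7] (size 1, max 7) hi=[] (size 0) -> median=7
Step 2: insert 18 -> lo=[7] (size 1, max 7) hi=[18] (size 1, min 18) -> median=12.5
Step 3: insert 30 -> lo=[7, 18] (size 2, max 18) hi=[30] (size 1, min 30) -> median=18
Step 4: insert 5 -> lo=[5, 7] (size 2, max 7) hi=[18, 30] (size 2, min 18) -> median=12.5
Step 5: insert 28 -> lo=[5, 7, 18] (size 3, max 18) hi=[28, 30] (size 2, min 28) -> median=18
Step 6: insert 24 -> lo=[5, 7, 18] (size 3, max 18) hi=[24, 28, 30] (size 3, min 24) -> median=21
Step 7: insert 9 -> lo=[5, 7, 9, 18] (size 4, max 18) hi=[24, 28, 30] (size 3, min 24) -> median=18
Step 8: insert 43 -> lo=[5, 7, 9, 18] (size 4, max 18) hi=[24, 28, 30, 43] (size 4, min 24) -> median=21
Step 9: insert 10 -> lo=[5, 7, 9, 10, 18] (size 5, max 18) hi=[24, 28, 30, 43] (size 4, min 24) -> median=18

Answer: 7 12.5 18 12.5 18 21 18 21 18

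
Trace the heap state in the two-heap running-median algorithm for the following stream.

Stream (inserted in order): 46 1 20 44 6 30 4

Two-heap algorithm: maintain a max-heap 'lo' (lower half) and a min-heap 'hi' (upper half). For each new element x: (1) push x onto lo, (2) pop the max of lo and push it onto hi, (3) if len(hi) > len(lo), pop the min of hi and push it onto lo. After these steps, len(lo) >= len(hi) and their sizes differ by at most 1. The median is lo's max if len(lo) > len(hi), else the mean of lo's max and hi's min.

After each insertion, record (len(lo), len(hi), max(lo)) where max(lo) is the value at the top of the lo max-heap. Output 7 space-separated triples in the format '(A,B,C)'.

Step 1: insert 46 -> lo=[46] hi=[] -> (len(lo)=1, len(hi)=0, max(lo)=46)
Step 2: insert 1 -> lo=[1] hi=[46] -> (len(lo)=1, len(hi)=1, max(lo)=1)
Step 3: insert 20 -> lo=[1, 20] hi=[46] -> (len(lo)=2, len(hi)=1, max(lo)=20)
Step 4: insert 44 -> lo=[1, 20] hi=[44, 46] -> (len(lo)=2, len(hi)=2, max(lo)=20)
Step 5: insert 6 -> lo=[1, 6, 20] hi=[44, 46] -> (len(lo)=3, len(hi)=2, max(lo)=20)
Step 6: insert 30 -> lo=[1, 6, 20] hi=[30, 44, 46] -> (len(lo)=3, len(hi)=3, max(lo)=20)
Step 7: insert 4 -> lo=[1, 4, 6, 20] hi=[30, 44, 46] -> (len(lo)=4, len(hi)=3, max(lo)=20)

Answer: (1,0,46) (1,1,1) (2,1,20) (2,2,20) (3,2,20) (3,3,20) (4,3,20)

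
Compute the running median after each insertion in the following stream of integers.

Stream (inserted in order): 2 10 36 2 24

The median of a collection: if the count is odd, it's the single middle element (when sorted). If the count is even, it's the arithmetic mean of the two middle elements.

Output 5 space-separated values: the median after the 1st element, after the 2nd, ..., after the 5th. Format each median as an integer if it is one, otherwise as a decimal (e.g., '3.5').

Answer: 2 6 10 6 10

Derivation:
Step 1: insert 2 -> lo=[2] (size 1, max 2) hi=[] (size 0) -> median=2
Step 2: insert 10 -> lo=[2] (size 1, max 2) hi=[10] (size 1, min 10) -> median=6
Step 3: insert 36 -> lo=[2, 10] (size 2, max 10) hi=[36] (size 1, min 36) -> median=10
Step 4: insert 2 -> lo=[2, 2] (size 2, max 2) hi=[10, 36] (size 2, min 10) -> median=6
Step 5: insert 24 -> lo=[2, 2, 10] (size 3, max 10) hi=[24, 36] (size 2, min 24) -> median=10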